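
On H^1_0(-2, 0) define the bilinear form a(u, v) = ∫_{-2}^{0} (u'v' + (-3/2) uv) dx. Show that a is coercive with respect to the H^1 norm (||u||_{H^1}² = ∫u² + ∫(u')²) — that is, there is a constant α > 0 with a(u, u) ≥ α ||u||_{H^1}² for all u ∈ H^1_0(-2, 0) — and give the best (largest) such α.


α = (-6 + π^2)/(4 + π^2)

Coercivity of a(·,·) on H^1_0(-2, 0) means a(u, u) ≥ α ||u||_{H^1}² for every u ∈ H^1_0.
The interval has length L = 2, and Poincaré/coercivity depend only on L. Here a(u, u) = ∫(u')² + (-3/2)·∫u².
Here c = -3/2 < 0 with |c| < (π/L)² = π^2/4, so coercivity still holds. The condition a(u,u) ≥ α||u||_{H^1}² reads (1−α)∫(u')² ≥ (α−c)∫u². Any admissible α is ≤ 1 (rapidly oscillating u have ∫u²/∫(u')² → 0), and α = 1 would force 0 ≥ (1−c)∫u², impossible since c < 1; so 1−α > 0. By the sharp Poincaré inequality on H^1_0 of an interval of length L, ∫(u')² ≥ (π/L)²∫u² with equality for the first sine mode sin(π(x−x₀)/L) (x₀ the left endpoint), so the inequality holds for all u iff (1−α)(π/L)² ≥ α − c, i.e. α ≤ ((π/L)² + c)/((π/L)² + 1) = (1 + c(L/π)²)/(1 + (L/π)²). (Direct route, valid since c ≤ 0: Poincaré gives c∫u² ≥ c(L/π)²∫(u')², so a(u,u) ≥ (1 + c(L/π)²)∫(u')², while ||u||_{H^1}² ≤ (1 + (L/π)²)∫(u')²; dividing yields the same α.) With (π/L)² = π^2/4 and c = -3/2, the largest admissible constant is α = ((π/L)² + c)/((π/L)² + 1).
Simplifying, α = (-6 + π^2)/(4 + π^2).


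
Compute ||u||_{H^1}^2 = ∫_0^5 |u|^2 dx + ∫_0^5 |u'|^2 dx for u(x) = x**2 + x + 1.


||u||_{H^1}^2 = 7885/6

The H^1 norm (squared) on an interval (0, L) is
  ||u||_{H^1}^2 = ∫_0^L u(x)^2 dx + ∫_0^L u'(x)^2 dx.
Compute u'(x) = 2*x + 1.
Then u(x)^2 = x**4 + 2*x**3 + 3*x**2 + 2*x + 1 and u'(x)^2 = 4*x**2 + 4*x + 1.
Integrate each monomial from 0 to 5 using ∫_0^5 c·x^n dx = c·5^(n+1)/(n+1):
  ∫_0^5 u(x)^2 dx = ∫_0^5 (x^4 + 2*x^3 + 3*x^2 + 2*x + 1) dx. Term by term:
    ∫_0^5 x^4 dx = 625;  ∫_0^5 2*x^3 dx = 625/2;  ∫_0^5 3*x^2 dx = 125;
    ∫_0^5 2*x dx = 25;  ∫_0^5 1 dx = 5.
  Sum: 625 + 625/2 + 125 + 25 + 5 = 2185/2.
  ∫_0^5 u'(x)^2 dx = ∫_0^5 (4*x^2 + 4*x + 1) dx. Term by term:
    ∫_0^5 4*x^2 dx = 500/3;  ∫_0^5 4*x dx = 50;  ∫_0^5 1 dx = 5.
  Sum: 500/3 + 50 + 5 = 665/3.
Adding: ||u||_{H^1}^2 = 2185/2 + 665/3 = 7885/6.


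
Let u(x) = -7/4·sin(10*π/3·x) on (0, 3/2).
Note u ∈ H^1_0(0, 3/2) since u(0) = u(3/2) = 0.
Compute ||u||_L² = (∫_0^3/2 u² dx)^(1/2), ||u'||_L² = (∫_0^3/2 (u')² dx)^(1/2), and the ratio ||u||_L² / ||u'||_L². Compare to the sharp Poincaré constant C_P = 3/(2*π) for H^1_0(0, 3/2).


||u||_L² / ||u'||_L² = 3/(10*π) < C_P = 3/(2*π).

u(x) = -7/4·sin(10*π/3·x), so u'(x) = -35*π*cos(10*π*x/3)/6.
Writing u(x) = A·sin(kπx/L) with A = -7/4 and k = 5, use ∫_0^L sin²(kπx/L) dx = L/2 and ∫_0^L cos²(kπx/L) dx = L/2.
u² = 49/16·sin²(10*π/3·x) and (u')² = 1225*π^2/36·cos²(10*π/3·x), and each of sin², cos² integrates to L/2 = 3/4 over (0, 3/2).
∫_0^3/2 u² dx = 147/64, so ||u||_L² = 7*sqrt(3)/8.
∫_0^3/2 (u')² dx = 1225*π^2/48, so ||u'||_L² = 35*sqrt(3)*π/12.
Ratio ||u||_L² / ||u'||_L² = 3/(10*π).
Sharp Poincaré constant on H^1_0(0, 3/2) is C_P = L/π = 3/(2*π), achieved by sin(2*π/3·x).
This is the k = 5 harmonic; the ratio L/(kπ) is strictly less than C_P = L/π, consistent with the sharp inequality ||u||_L² ≤ C_P ||u'||_L².


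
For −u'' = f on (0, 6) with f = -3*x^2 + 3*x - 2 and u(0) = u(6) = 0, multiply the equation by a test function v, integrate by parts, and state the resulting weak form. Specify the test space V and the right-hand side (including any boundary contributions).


V = H^1_0(0, 6) (so v(0) = v(6) = 0); weak form: ∫_0^6 u'v' dx = ∫_0^6 (-3*x^2 + 3*x - 2) v dx for all v ∈ V.

Multiply both sides by a test function v and integrate from 0 to 6:
  ∫_0^6 −u''(x) v(x) dx = ∫_0^6 f(x) v(x) dx.
Integrate the LHS by parts once:
  ∫_0^6 −u'' v dx = −[u'(x) v(x)]_0^6 + ∫_0^6 u'(x) v'(x) dx.
Thus ∫_0^6 u'(x) v'(x) dx = ∫_0^6 f(x) v(x) dx + [u'(x) v(x)]_0^6.
Choose V so that boundary terms are either known or forced to vanish.
u is Dirichlet: u(0) = u(6) = 0. Let V = H^1_0(0, 6); then v(0) = v(6) = 0, and [u' v]_0^6 = 0.
Weak formulation: find u (satisfying any essential BC) such that ∫_0^6 u'(x) v'(x) dx = ∫_0^6 f v dx for all v ∈ V.
Substituting f(x) = -3*x^2 + 3*x - 2, the right-hand side is ∫_0^6 (-3*x^2 + 3*x - 2) v dx.


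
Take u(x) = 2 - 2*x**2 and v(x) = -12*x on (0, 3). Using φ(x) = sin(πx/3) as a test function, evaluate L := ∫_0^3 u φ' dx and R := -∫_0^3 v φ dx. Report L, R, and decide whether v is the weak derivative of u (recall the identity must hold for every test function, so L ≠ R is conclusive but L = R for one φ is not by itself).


LHS = 36/π, RHS = 108/π. No, v is not the weak derivative of u.

u(x) = 2 - 2*x**2, classical derivative u'(x) = -4*x.
φ(x) = sin(πx/3), so φ'(x) = π*cos(π*x/3)/3.
Note φ(0) = φ(3) = 0, so the boundary term u·φ vanishes.
LHS = ∫_0^3 u(x) φ'(x) dx = ∫_0^3 (-2*π*x^2*cos(π*x/3)/3 + 2*π*cos(π*x/3)/3) dx. Term by term:
  ∫_0^3 2*π*cos(π*x/3)/3 dx = 0;  ∫_0^3 -2*π*x^2*cos(π*x/3)/3 dx = 36/π.
Sum: 0 + 36/π = 36/π.
So LHS = 36/π.
∫_0^3 v(x) φ(x) dx = ∫_0^3 (-12*x*sin(π*x/3)) dx. Term by term:
  ∫_0^3 -12*x*sin(π*x/3) dx = -108/π.
So RHS = -∫_0^3 v(x) φ(x) dx = 108/π.
LHS − RHS = -72/π ≠ 0, so the identity fails.
(For a valid weak derivative the identity must hold for EVERY test function, in particular this one. The failure shows v is NOT the weak derivative of u.)
Correct weak derivative would be u'(x) = -4*x.


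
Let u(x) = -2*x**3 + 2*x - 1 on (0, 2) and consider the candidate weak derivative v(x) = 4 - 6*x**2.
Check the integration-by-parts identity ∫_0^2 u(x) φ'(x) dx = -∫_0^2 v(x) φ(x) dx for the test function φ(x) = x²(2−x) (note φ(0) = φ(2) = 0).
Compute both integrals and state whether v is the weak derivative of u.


LHS = 152/15, RHS = 112/15. No, v is not the weak derivative of u.

u(x) = -2*x**3 + 2*x - 1, classical derivative u'(x) = 2 - 6*x**2.
φ(x) = x²(2−x), so φ'(x) = x*(4 - 3*x).
Note φ(0) = φ(2) = 0, so the boundary term u·φ vanishes.
LHS = ∫_0^2 u(x) φ'(x) dx = ∫_0^2 (6*x^5 - 8*x^4 - 6*x^3 + 11*x^2 - 4*x) dx. Term by term:
  ∫_0^2 6*x^5 dx = 64;  ∫_0^2 -8*x^4 dx = -256/5;  ∫_0^2 -6*x^3 dx = -24;
  ∫_0^2 11*x^2 dx = 88/3;  ∫_0^2 -4*x dx = -8.
Sum: 64 − 256/5 − 24 + 88/3 − 8 = 152/15.
So LHS = 152/15.
∫_0^2 v(x) φ(x) dx = ∫_0^2 (6*x^5 - 12*x^4 - 4*x^3 + 8*x^2) dx. Term by term:
  ∫_0^2 6*x^5 dx = 64;  ∫_0^2 -12*x^4 dx = -384/5;  ∫_0^2 -4*x^3 dx = -16;
  ∫_0^2 8*x^2 dx = 64/3.
Sum: 64 − 384/5 − 16 + 64/3 = -112/15.
So RHS = -∫_0^2 v(x) φ(x) dx = 112/15.
LHS − RHS = 8/3 ≠ 0, so the identity fails.
(For a valid weak derivative the identity must hold for EVERY test function, in particular this one. The failure shows v is NOT the weak derivative of u.)
Correct weak derivative would be u'(x) = 2 - 6*x**2.


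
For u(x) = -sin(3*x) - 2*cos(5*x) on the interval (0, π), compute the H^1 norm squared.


||u||_{H^1(0,π)}^2 = 57*π

u'(x) = 10*sin(5*x) - 3*cos(3*x).
Expand u² and (u')² and integrate term by term on (0, π), using: for integers n ≥ 1, ∫_0^π sin²(nx) dx = ∫_0^π cos²(nx) dx = π/2; for n ≠ n', ∫_0^π sin(nx)sin(n'x) dx = ∫_0^π cos(nx)cos(n'x) dx = 0; and by product-to-sum, ∫_0^π sin(nx)cos(n'x) dx = ½∫_0^π [sin((n+n')x) + sin((n−n')x)] dx, which is 0 when n+n' is even and 2n/(n²−n'²) when n+n' is odd (it need not vanish on (0, π)).
  u² squared terms: (-1)²·∫sin(3x)² dx = 1·π/2 = π/2;  (-2)²·∫cos(5x)² dx = 4·π/2 = 2*π.
  u² cross terms: 2·(-1)·(-2)·∫sin(3x)·cos(5x) dx = 4·(0) = 0.
  So ∫_0^π u² dx = π/2 + 2*π + 0 = 5*π/2.
  (u')² squared terms: (-3)²·∫cos(3x)² dx = 9·π/2 = 9*π/2;  (10)²·∫sin(5x)² dx = 100·π/2 = 50*π.
  (u')² cross terms: 2·(-3)·(10)·∫cos(3x)·sin(5x) dx = -60·(0) = 0.
  So ∫_0^π (u')² dx = 9*π/2 + 50*π + 0 = 109*π/2.
||u||_{H^1}^2 = (5*π/2) + (109*π/2) = 57*π.


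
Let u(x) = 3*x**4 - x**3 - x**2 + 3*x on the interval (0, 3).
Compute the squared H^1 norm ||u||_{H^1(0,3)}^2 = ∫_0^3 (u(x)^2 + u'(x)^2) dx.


||u||_{H^1}^2 = 7173729/140

The H^1 norm (squared) on an interval (0, L) is
  ||u||_{H^1}^2 = ∫_0^L u(x)^2 dx + ∫_0^L u'(x)^2 dx.
Compute u'(x) = 12*x**3 - 3*x**2 - 2*x + 3.
Then u(x)^2 = 9*x**8 - 6*x**7 - 5*x**6 + 20*x**5 - 5*x**4 - 6*x**3 + 9*x**2 and u'(x)^2 = 144*x**6 - 72*x**5 - 39*x**4 + 84*x**3 - 14*x**2 - 12*x + 9.
Integrate each monomial from 0 to 3 using ∫_0^3 c·x^n dx = c·3^(n+1)/(n+1):
  ∫_0^3 u(x)^2 dx = ∫_0^3 (9*x^8 - 6*x^7 - 5*x^6 + 20*x^5 - 5*x^4 - 6*x^3 + 9*x^2) dx. Term by term:
    ∫_0^3 9*x^8 dx = 19683;  ∫_0^3 -6*x^7 dx = -19683/4;  ∫_0^3 -5*x^6 dx = -10935/7;
    ∫_0^3 20*x^5 dx = 2430;  ∫_0^3 -5*x^4 dx = -243;  ∫_0^3 -6*x^3 dx = -243/2;
    ∫_0^3 9*x^2 dx = 81.
  Sum: 19683 − 19683/4 − 10935/7 + 2430 − 243 − 243/2 + 81 = 429705/28.
  ∫_0^3 u'(x)^2 dx = ∫_0^3 (144*x^6 - 72*x^5 - 39*x^4 + 84*x^3 - 14*x^2 - 12*x + 9) dx. Term by term:
    ∫_0^3 144*x^6 dx = 314928/7;  ∫_0^3 -72*x^5 dx = -8748;  ∫_0^3 -39*x^4 dx = -9477/5;
    ∫_0^3 84*x^3 dx = 1701;  ∫_0^3 -14*x^2 dx = -126;  ∫_0^3 -12*x dx = -54;
    ∫_0^3 9 dx = 27.
  Sum: 314928/7 − 8748 − 9477/5 + 1701 − 126 − 54 + 27 = 1256301/35.
Adding: ||u||_{H^1}^2 = 429705/28 + 1256301/35 = 7173729/140.


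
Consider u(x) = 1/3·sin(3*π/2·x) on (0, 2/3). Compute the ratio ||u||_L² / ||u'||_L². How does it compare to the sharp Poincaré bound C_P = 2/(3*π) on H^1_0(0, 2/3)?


||u||_L² / ||u'||_L² = 2/(3*π) = C_P.

u(x) = 1/3·sin(3*π/2·x), so u'(x) = π*cos(3*π*x/2)/2.
Writing u(x) = A·sin(kπx/L) with A = 1/3 and k = 1, use ∫_0^L sin²(kπx/L) dx = L/2 and ∫_0^L cos²(kπx/L) dx = L/2.
u² = 1/9·sin²(3*π/2·x) and (u')² = π^2/4·cos²(3*π/2·x), and each of sin², cos² integrates to L/2 = 1/3 over (0, 2/3).
∫_0^2/3 u² dx = 1/27, so ||u||_L² = sqrt(3)/9.
∫_0^2/3 (u')² dx = π^2/12, so ||u'||_L² = sqrt(3)*π/6.
Ratio ||u||_L² / ||u'||_L² = 2/(3*π).
Sharp Poincaré constant on H^1_0(0, 2/3) is C_P = L/π = 2/(3*π), achieved by sin(3*π/2·x).
This is the k = 1 eigenfunction (up to amplitude), so the ratio equals the sharp Poincaré constant exactly.


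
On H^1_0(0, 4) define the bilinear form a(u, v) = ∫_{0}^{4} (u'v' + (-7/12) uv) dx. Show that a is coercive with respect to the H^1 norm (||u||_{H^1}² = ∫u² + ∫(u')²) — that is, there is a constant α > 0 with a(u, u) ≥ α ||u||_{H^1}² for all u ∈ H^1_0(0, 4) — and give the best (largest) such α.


α = (-28/3 + π^2)/(π^2 + 16)

Coercivity of a(·,·) on H^1_0(0, 4) means a(u, u) ≥ α ||u||_{H^1}² for every u ∈ H^1_0.
The interval has length L = 4, and Poincaré/coercivity depend only on L. Here a(u, u) = ∫(u')² + (-7/12)·∫u².
Here c = -7/12 < 0 with |c| < (π/L)² = π^2/16, so coercivity still holds. The condition a(u,u) ≥ α||u||_{H^1}² reads (1−α)∫(u')² ≥ (α−c)∫u². Any admissible α is ≤ 1 (rapidly oscillating u have ∫u²/∫(u')² → 0), and α = 1 would force 0 ≥ (1−c)∫u², impossible since c < 1; so 1−α > 0. By the sharp Poincaré inequality on H^1_0 of an interval of length L, ∫(u')² ≥ (π/L)²∫u² with equality for the first sine mode sin(π(x−x₀)/L) (x₀ the left endpoint), so the inequality holds for all u iff (1−α)(π/L)² ≥ α − c, i.e. α ≤ ((π/L)² + c)/((π/L)² + 1) = (1 + c(L/π)²)/(1 + (L/π)²). (Direct route, valid since c ≤ 0: Poincaré gives c∫u² ≥ c(L/π)²∫(u')², so a(u,u) ≥ (1 + c(L/π)²)∫(u')², while ||u||_{H^1}² ≤ (1 + (L/π)²)∫(u')²; dividing yields the same α.) With (π/L)² = π^2/16 and c = -7/12, the largest admissible constant is α = ((π/L)² + c)/((π/L)² + 1).
Simplifying, α = (-28/3 + π^2)/(π^2 + 16).


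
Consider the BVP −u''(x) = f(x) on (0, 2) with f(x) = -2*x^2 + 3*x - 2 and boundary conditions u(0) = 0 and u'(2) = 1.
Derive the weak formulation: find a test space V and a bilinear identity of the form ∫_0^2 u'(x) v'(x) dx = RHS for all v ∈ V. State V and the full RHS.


V = {v ∈ H^1(0, 2) : v(0) = 0} (test functions vanish at x = 0 where u is specified); weak form: ∫_0^2 u'v' dx = ∫_0^2 (-2*x^2 + 3*x - 2) v dx + v(2) for all v ∈ V.

Multiply both sides by a test function v and integrate from 0 to 2:
  ∫_0^2 −u''(x) v(x) dx = ∫_0^2 f(x) v(x) dx.
Integrate the LHS by parts once:
  ∫_0^2 −u'' v dx = −[u'(x) v(x)]_0^2 + ∫_0^2 u'(x) v'(x) dx.
Thus ∫_0^2 u'(x) v'(x) dx = ∫_0^2 f(x) v(x) dx + [u'(x) v(x)]_0^2.
Choose V so that boundary terms are either known or forced to vanish.
Mixed BC: u(0) = 0 (Dirichlet) and u'(2) = 1 (Neumann). Define V = {v ∈ H^1(0, 2) : v(0) = 0}. Then [u' v]_0^2 = u'(2)·v(2) − u'(0)·0 = v(2).
Weak formulation: find u (satisfying any essential BC) such that ∫_0^2 u'(x) v'(x) dx = ∫_0^2 f v dx + v(2) for all v ∈ V (Dirichlet at 0 absorbed into V; Neumann datum at x = 2 contributes the boundary term).
Substituting f(x) = -2*x^2 + 3*x - 2, the right-hand side is ∫_0^2 (-2*x^2 + 3*x - 2) v dx + v(2).


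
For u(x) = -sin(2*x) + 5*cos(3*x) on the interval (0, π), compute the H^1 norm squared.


||u||_{H^1(0,π)}^2 = 80 + 255*π/2

u'(x) = -15*sin(3*x) - 2*cos(2*x).
Expand u² and (u')² and integrate term by term on (0, π), using: for integers n ≥ 1, ∫_0^π sin²(nx) dx = ∫_0^π cos²(nx) dx = π/2; for n ≠ n', ∫_0^π sin(nx)sin(n'x) dx = ∫_0^π cos(nx)cos(n'x) dx = 0; and by product-to-sum, ∫_0^π sin(nx)cos(n'x) dx = ½∫_0^π [sin((n+n')x) + sin((n−n')x)] dx, which is 0 when n+n' is even and 2n/(n²−n'²) when n+n' is odd (it need not vanish on (0, π)).
  u² squared terms: (-1)²·∫sin(2x)² dx = 1·π/2 = π/2;  (5)²·∫cos(3x)² dx = 25·π/2 = 25*π/2.
  u² cross terms: 2·(-1)·(5)·∫sin(2x)·cos(3x) dx = -10·(-4/5) = 8.
  So ∫_0^π u² dx = π/2 + 25*π/2 + 8 = 8 + 13*π.
  (u')² squared terms: (-15)²·∫sin(3x)² dx = 225·π/2 = 225*π/2;  (-2)²·∫cos(2x)² dx = 4·π/2 = 2*π.
  (u')² cross terms: 2·(-15)·(-2)·∫sin(3x)·cos(2x) dx = 60·(6/5) = 72.
  So ∫_0^π (u')² dx = 225*π/2 + 2*π + 72 = 72 + 229*π/2.
||u||_{H^1}^2 = (8 + 13*π) + (72 + 229*π/2) = 80 + 255*π/2.


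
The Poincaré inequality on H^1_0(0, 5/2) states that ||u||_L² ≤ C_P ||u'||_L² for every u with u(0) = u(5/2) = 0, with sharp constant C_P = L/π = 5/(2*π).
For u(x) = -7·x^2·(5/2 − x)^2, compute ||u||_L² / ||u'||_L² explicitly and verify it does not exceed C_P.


||u||_L² / ||u'||_L² = 5*sqrt(3)/12 < C_P = 5/(2*π).

u(x) = -7·x^2·(5/2 − x)^2, so u'(x) = 7*x*(-8*x^2 + 30*x - 25)/2.
u(x) = -7·x^2·(5/2 − x)^2 vanishes at x = 0 and x = 5/2, so u ∈ H^1_0(0, 5/2). Differentiate via the product rule and integrate the resulting polynomials term by term.
  ∫_0^5/2 u² dx = ∫_0^5/2 (49*x^8 - 490*x^7 + 3675*x^6/2 - 6125*x^5/2 + 30625*x^4/16) dx. Term by term:
    ∫_0^5/2 49*x^8 dx = 95703125/4608;  ∫_0^5/2 -490*x^7 dx = -95703125/1024;  ∫_0^5/2 3675*x^6/2 dx = 41015625/256;
    ∫_0^5/2 -6125*x^5/2 dx = -95703125/768;  ∫_0^5/2 30625*x^4/16 dx = 19140625/512.
  Sum: 95703125/4608 − 95703125/1024 + 41015625/256 − 95703125/768 + 19140625/512 = 2734375/9216.
  ∫_0^5/2 (u')² dx = ∫_0^5/2 (784*x^6 - 5880*x^5 + 15925*x^4 - 18375*x^3 + 30625*x^2/4) dx. Term by term:
    ∫_0^5/2 784*x^6 dx = 546875/8;  ∫_0^5/2 -5880*x^5 dx = -3828125/16;  ∫_0^5/2 15925*x^4 dx = 9953125/32;
    ∫_0^5/2 -18375*x^3 dx = -11484375/64;  ∫_0^5/2 30625*x^2/4 dx = 3828125/96.
  Sum: 546875/8 − 3828125/16 + 9953125/32 − 11484375/64 + 3828125/96 = 109375/192.
∫_0^5/2 u² dx = 2734375/9216, so ||u||_L² = 625*sqrt(7)/96.
∫_0^5/2 (u')² dx = 109375/192, so ||u'||_L² = 125*sqrt(21)/24.
Ratio ||u||_L² / ||u'||_L² = 5*sqrt(3)/12.
Sharp Poincaré constant on H^1_0(0, 5/2) is C_P = L/π = 5/(2*π), achieved by sin(2*π/5·x).
A polynomial bump cannot attain the sharp Poincaré constant (only the first sine eigenfunction does), so the ratio is strictly less than C_P, consistent with ||u||_L² ≤ C_P ||u'||_L².


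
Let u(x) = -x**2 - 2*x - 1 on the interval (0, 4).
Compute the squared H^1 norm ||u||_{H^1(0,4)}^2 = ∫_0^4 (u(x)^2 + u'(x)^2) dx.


||u||_{H^1}^2 = 11852/15

The H^1 norm (squared) on an interval (0, L) is
  ||u||_{H^1}^2 = ∫_0^L u(x)^2 dx + ∫_0^L u'(x)^2 dx.
Compute u'(x) = -2*x - 2.
Then u(x)^2 = x**4 + 4*x**3 + 6*x**2 + 4*x + 1 and u'(x)^2 = 4*x**2 + 8*x + 4.
Integrate each monomial from 0 to 4 using ∫_0^4 c·x^n dx = c·4^(n+1)/(n+1):
  ∫_0^4 u(x)^2 dx = ∫_0^4 (x^4 + 4*x^3 + 6*x^2 + 4*x + 1) dx. Term by term:
    ∫_0^4 x^4 dx = 1024/5;  ∫_0^4 4*x^3 dx = 256;  ∫_0^4 6*x^2 dx = 128;
    ∫_0^4 4*x dx = 32;  ∫_0^4 1 dx = 4.
  Sum: 1024/5 + 256 + 128 + 32 + 4 = 3124/5.
  ∫_0^4 u'(x)^2 dx = ∫_0^4 (4*x^2 + 8*x + 4) dx. Term by term:
    ∫_0^4 4*x^2 dx = 256/3;  ∫_0^4 8*x dx = 64;  ∫_0^4 4 dx = 16.
  Sum: 256/3 + 64 + 16 = 496/3.
Adding: ||u||_{H^1}^2 = 3124/5 + 496/3 = 11852/15.


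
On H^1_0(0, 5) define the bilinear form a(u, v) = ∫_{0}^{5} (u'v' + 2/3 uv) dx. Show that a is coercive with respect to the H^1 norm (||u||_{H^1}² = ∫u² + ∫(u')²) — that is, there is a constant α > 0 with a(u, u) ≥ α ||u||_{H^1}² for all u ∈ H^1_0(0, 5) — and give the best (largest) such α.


α = (π^2 + 50/3)/(π^2 + 25)

Coercivity of a(·,·) on H^1_0(0, 5) means a(u, u) ≥ α ||u||_{H^1}² for every u ∈ H^1_0.
The interval has length L = 5, and Poincaré/coercivity depend only on L. Here a(u, u) = ∫(u')² + (2/3)·∫u².
Here 0 < c = 2/3 < 1. The condition a(u,u) ≥ α||u||_{H^1}² reads (1−α)∫(u')² ≥ (α−c)∫u². Any admissible α is ≤ 1 (rapidly oscillating u have ∫u²/∫(u')² → 0), and α = 1 would force 0 ≥ (1−c)∫u², impossible since c < 1; so 1−α > 0. By the sharp Poincaré inequality on H^1_0 of an interval of length L, ∫(u')² ≥ (π/L)²∫u² with equality for the first sine mode sin(π(x−x₀)/L) (x₀ the left endpoint), so the inequality holds for all u iff (1−α)(π/L)² ≥ α − c, i.e. α ≤ ((π/L)² + c)/((π/L)² + 1) = (1 + c(L/π)²)/(1 + (L/π)²). With (π/L)² = π^2/25 and c = 2/3, the largest admissible constant is α = ((π/L)² + c)/((π/L)² + 1).
Simplifying, α = (π^2 + 50/3)/(π^2 + 25).


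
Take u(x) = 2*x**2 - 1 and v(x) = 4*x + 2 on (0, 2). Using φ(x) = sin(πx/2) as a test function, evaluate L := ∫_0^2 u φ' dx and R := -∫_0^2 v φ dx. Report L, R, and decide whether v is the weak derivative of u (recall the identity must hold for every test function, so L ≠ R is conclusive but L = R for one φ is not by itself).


LHS = -16/π, RHS = -24/π. No, v is not the weak derivative of u.

u(x) = 2*x**2 - 1, classical derivative u'(x) = 4*x.
φ(x) = sin(πx/2), so φ'(x) = π*cos(π*x/2)/2.
Note φ(0) = φ(2) = 0, so the boundary term u·φ vanishes.
LHS = ∫_0^2 u(x) φ'(x) dx = ∫_0^2 (π*x^2*cos(π*x/2) - π*cos(π*x/2)/2) dx. Term by term:
  ∫_0^2 -π*cos(π*x/2)/2 dx = 0;  ∫_0^2 π*x^2*cos(π*x/2) dx = -16/π.
Sum: 0 − 16/π = -16/π.
So LHS = -16/π.
∫_0^2 v(x) φ(x) dx = ∫_0^2 (4*x*sin(π*x/2) + 2*sin(π*x/2)) dx. Term by term:
  ∫_0^2 2*sin(π*x/2) dx = 8/π;  ∫_0^2 4*x*sin(π*x/2) dx = 16/π.
Sum: 8/π + 16/π = 24/π.
So RHS = -∫_0^2 v(x) φ(x) dx = -24/π.
LHS − RHS = 8/π ≠ 0, so the identity fails.
(For a valid weak derivative the identity must hold for EVERY test function, in particular this one. The failure shows v is NOT the weak derivative of u.)
Correct weak derivative would be u'(x) = 4*x.


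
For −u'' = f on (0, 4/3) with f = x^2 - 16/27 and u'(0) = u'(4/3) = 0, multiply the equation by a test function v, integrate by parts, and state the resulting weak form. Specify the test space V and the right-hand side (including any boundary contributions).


V = H^1(0, 4/3) (no boundary constraint on v; u is determined up to an additive constant); weak form: ∫_0^4/3 u'v' dx = ∫_0^4/3 (x^2 - 16/27) v dx for all v ∈ V.

Multiply both sides by a test function v and integrate from 0 to 4/3:
  ∫_0^4/3 −u''(x) v(x) dx = ∫_0^4/3 f(x) v(x) dx.
Integrate the LHS by parts once:
  ∫_0^4/3 −u'' v dx = −[u'(x) v(x)]_0^4/3 + ∫_0^4/3 u'(x) v'(x) dx.
Thus ∫_0^4/3 u'(x) v'(x) dx = ∫_0^4/3 f(x) v(x) dx + [u'(x) v(x)]_0^4/3.
Choose V so that boundary terms are either known or forced to vanish.
u has homogeneous Neumann: u'(0) = u'(4/3) = 0. So [u' v]_0^4/3 = 0·v(4/3) − 0·v(0) = 0 for any v; take V = H^1(0, 4/3).
Weak formulation: find u (satisfying any essential BC) such that ∫_0^4/3 u'(x) v'(x) dx = ∫_0^4/3 f v dx for all v ∈ V (homogeneous Neumann, so boundary terms vanish).
Substituting f(x) = x^2 - 16/27, the right-hand side is ∫_0^4/3 (x^2 - 16/27) v dx.
Compatibility check (pure Neumann): taking v ≡ 1 ∈ V gives 0 = ∫_0^4/3 f dx + (0) − (0), i.e. ∫_0^4/3 f dx must equal u'(0) − u'(4/3) = 0. Indeed ∫_0^4/3 (x^2 - 16/27) dx = 0, so the data are compatible. The solution is then unique only up to an additive constant (fix it e.g. by requiring ∫_0^4/3 u dx = 0).


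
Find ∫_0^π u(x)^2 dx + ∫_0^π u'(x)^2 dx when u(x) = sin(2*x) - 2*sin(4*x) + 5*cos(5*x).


||u||_{H^1(0,π)}^2 = 26000/63 + 723*π/2

u'(x) = -25*sin(5*x) + 2*cos(2*x) - 8*cos(4*x).
Expand u² and (u')² and integrate term by term on (0, π), using: for integers n ≥ 1, ∫_0^π sin²(nx) dx = ∫_0^π cos²(nx) dx = π/2; for n ≠ n', ∫_0^π sin(nx)sin(n'x) dx = ∫_0^π cos(nx)cos(n'x) dx = 0; and by product-to-sum, ∫_0^π sin(nx)cos(n'x) dx = ½∫_0^π [sin((n+n')x) + sin((n−n')x)] dx, which is 0 when n+n' is even and 2n/(n²−n'²) when n+n' is odd (it need not vanish on (0, π)).
  u² squared terms: (-2)²·∫sin(4x)² dx = 4·π/2 = 2*π;  (5)²·∫cos(5x)² dx = 25·π/2 = 25*π/2;  (1)²·∫sin(2x)² dx = 1·π/2 = π/2.
  u² cross terms: 2·(-2)·(5)·∫sin(4x)·cos(5x) dx = -20·(-8/9) = 160/9;  2·(-2)·(1)·∫sin(4x)·sin(2x) dx = -4·(0) = 0;  2·(5)·(1)·∫cos(5x)·sin(2x) dx = 10·(-4/21) = -40/21.
  So ∫_0^π u² dx = 2*π + 25*π/2 + π/2 + 160/9 + 0 − 40/21 = 1000/63 + 15*π.
  (u')² squared terms: (-25)²·∫sin(5x)² dx = 625·π/2 = 625*π/2;  (-8)²·∫cos(4x)² dx = 64·π/2 = 32*π;  (2)²·∫cos(2x)² dx = 4·π/2 = 2*π.
  (u')² cross terms: 2·(-25)·(-8)·∫sin(5x)·cos(4x) dx = 400·(10/9) = 4000/9;  2·(-25)·(2)·∫sin(5x)·cos(2x) dx = -100·(10/21) = -1000/21;  2·(-8)·(2)·∫cos(4x)·cos(2x) dx = -32·(0) = 0.
  So ∫_0^π (u')² dx = 625*π/2 + 32*π + 2*π + 4000/9 − 1000/21 + 0 = 25000/63 + 693*π/2.
||u||_{H^1}^2 = (1000/63 + 15*π) + (25000/63 + 693*π/2) = 26000/63 + 723*π/2.


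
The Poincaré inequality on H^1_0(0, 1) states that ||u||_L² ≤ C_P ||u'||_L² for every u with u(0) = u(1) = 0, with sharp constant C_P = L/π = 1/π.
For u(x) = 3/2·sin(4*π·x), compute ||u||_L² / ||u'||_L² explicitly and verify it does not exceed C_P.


||u||_L² / ||u'||_L² = 1/(4*π) < C_P = 1/π.

u(x) = 3/2·sin(4*π·x), so u'(x) = 6*π*cos(4*π*x).
Writing u(x) = A·sin(kπx/L) with A = 3/2 and k = 4, use ∫_0^L sin²(kπx/L) dx = L/2 and ∫_0^L cos²(kπx/L) dx = L/2.
u² = 9/4·sin²(4*π·x) and (u')² = 36*π^2·cos²(4*π·x), and each of sin², cos² integrates to L/2 = 1/2 over (0, 1).
∫_0^1 u² dx = 9/8, so ||u||_L² = 3*sqrt(2)/4.
∫_0^1 (u')² dx = 18*π^2, so ||u'||_L² = 3*sqrt(2)*π.
Ratio ||u||_L² / ||u'||_L² = 1/(4*π).
Sharp Poincaré constant on H^1_0(0, 1) is C_P = L/π = 1/π, achieved by sin(π·x).
This is the k = 4 harmonic; the ratio L/(kπ) is strictly less than C_P = L/π, consistent with the sharp inequality ||u||_L² ≤ C_P ||u'||_L².


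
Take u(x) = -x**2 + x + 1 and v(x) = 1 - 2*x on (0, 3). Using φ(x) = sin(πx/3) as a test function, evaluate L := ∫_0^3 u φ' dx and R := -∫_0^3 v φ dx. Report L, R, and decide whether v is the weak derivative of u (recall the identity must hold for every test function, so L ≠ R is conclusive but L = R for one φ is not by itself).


LHS = 12/π, RHS = 12/π. Yes, v = u' weakly.

u(x) = -x**2 + x + 1, classical derivative u'(x) = 1 - 2*x.
φ(x) = sin(πx/3), so φ'(x) = π*cos(π*x/3)/3.
Note φ(0) = φ(3) = 0, so the boundary term u·φ vanishes.
LHS = ∫_0^3 u(x) φ'(x) dx = ∫_0^3 (-π*x^2*cos(π*x/3)/3 + π*x*cos(π*x/3)/3 + π*cos(π*x/3)/3) dx. Term by term:
  ∫_0^3 π*cos(π*x/3)/3 dx = 0;  ∫_0^3 -π*x^2*cos(π*x/3)/3 dx = 18/π;  ∫_0^3 π*x*cos(π*x/3)/3 dx = -6/π.
Sum: 0 + 18/π − 6/π = 12/π.
So LHS = 12/π.
∫_0^3 v(x) φ(x) dx = ∫_0^3 (-2*x*sin(π*x/3) + sin(π*x/3)) dx. Term by term:
  ∫_0^3 -2*x*sin(π*x/3) dx = -18/π;  ∫_0^3 sin(π*x/3) dx = 6/π.
Sum: -18/π + 6/π = -12/π.
So RHS = -∫_0^3 v(x) φ(x) dx = 12/π.
LHS = RHS, so the identity holds for this test φ.
Moreover u is smooth here and v(x) = u'(x) = 1 - 2*x pointwise, so the identity holds for every test function. Hence v is the weak derivative of u.


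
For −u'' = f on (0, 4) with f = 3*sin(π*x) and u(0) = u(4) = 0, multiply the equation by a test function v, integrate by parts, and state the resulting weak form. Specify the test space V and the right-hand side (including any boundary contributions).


V = H^1_0(0, 4) (so v(0) = v(4) = 0); weak form: ∫_0^4 u'v' dx = ∫_0^4 (3*sin(π*x)) v dx for all v ∈ V.

Multiply both sides by a test function v and integrate from 0 to 4:
  ∫_0^4 −u''(x) v(x) dx = ∫_0^4 f(x) v(x) dx.
Integrate the LHS by parts once:
  ∫_0^4 −u'' v dx = −[u'(x) v(x)]_0^4 + ∫_0^4 u'(x) v'(x) dx.
Thus ∫_0^4 u'(x) v'(x) dx = ∫_0^4 f(x) v(x) dx + [u'(x) v(x)]_0^4.
Choose V so that boundary terms are either known or forced to vanish.
u is Dirichlet: u(0) = u(4) = 0. Let V = H^1_0(0, 4); then v(0) = v(4) = 0, and [u' v]_0^4 = 0.
Weak formulation: find u (satisfying any essential BC) such that ∫_0^4 u'(x) v'(x) dx = ∫_0^4 f v dx for all v ∈ V.
Substituting f(x) = 3*sin(π*x), the right-hand side is ∫_0^4 (3*sin(π*x)) v dx.


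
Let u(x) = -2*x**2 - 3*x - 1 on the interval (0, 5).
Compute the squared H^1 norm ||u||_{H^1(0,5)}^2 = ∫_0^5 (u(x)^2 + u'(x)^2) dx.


||u||_{H^1}^2 = 18025/3

The H^1 norm (squared) on an interval (0, L) is
  ||u||_{H^1}^2 = ∫_0^L u(x)^2 dx + ∫_0^L u'(x)^2 dx.
Compute u'(x) = -4*x - 3.
Then u(x)^2 = 4*x**4 + 12*x**3 + 13*x**2 + 6*x + 1 and u'(x)^2 = 16*x**2 + 24*x + 9.
Integrate each monomial from 0 to 5 using ∫_0^5 c·x^n dx = c·5^(n+1)/(n+1):
  ∫_0^5 u(x)^2 dx = ∫_0^5 (4*x^4 + 12*x^3 + 13*x^2 + 6*x + 1) dx. Term by term:
    ∫_0^5 4*x^4 dx = 2500;  ∫_0^5 12*x^3 dx = 1875;  ∫_0^5 13*x^2 dx = 1625/3;
    ∫_0^5 6*x dx = 75;  ∫_0^5 1 dx = 5.
  Sum: 2500 + 1875 + 1625/3 + 75 + 5 = 14990/3.
  ∫_0^5 u'(x)^2 dx = ∫_0^5 (16*x^2 + 24*x + 9) dx. Term by term:
    ∫_0^5 16*x^2 dx = 2000/3;  ∫_0^5 24*x dx = 300;  ∫_0^5 9 dx = 45.
  Sum: 2000/3 + 300 + 45 = 3035/3.
Adding: ||u||_{H^1}^2 = 14990/3 + 3035/3 = 18025/3.


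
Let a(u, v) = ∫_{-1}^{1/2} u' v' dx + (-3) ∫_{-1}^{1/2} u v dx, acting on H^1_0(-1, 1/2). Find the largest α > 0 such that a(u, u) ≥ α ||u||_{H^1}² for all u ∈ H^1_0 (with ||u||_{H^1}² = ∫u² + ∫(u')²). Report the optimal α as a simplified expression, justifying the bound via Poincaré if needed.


α = (-27 + 4*π^2)/(9 + 4*π^2)

Coercivity of a(·,·) on H^1_0(-1, 1/2) means a(u, u) ≥ α ||u||_{H^1}² for every u ∈ H^1_0.
The interval has length L = 3/2, and Poincaré/coercivity depend only on L. Here a(u, u) = ∫(u')² + (-3)·∫u².
Here c = -3 < 0 with |c| < (π/L)² = 4*π^2/9, so coercivity still holds. The condition a(u,u) ≥ α||u||_{H^1}² reads (1−α)∫(u')² ≥ (α−c)∫u². Any admissible α is ≤ 1 (rapidly oscillating u have ∫u²/∫(u')² → 0), and α = 1 would force 0 ≥ (1−c)∫u², impossible since c < 1; so 1−α > 0. By the sharp Poincaré inequality on H^1_0 of an interval of length L, ∫(u')² ≥ (π/L)²∫u² with equality for the first sine mode sin(π(x−x₀)/L) (x₀ the left endpoint), so the inequality holds for all u iff (1−α)(π/L)² ≥ α − c, i.e. α ≤ ((π/L)² + c)/((π/L)² + 1) = (1 + c(L/π)²)/(1 + (L/π)²). (Direct route, valid since c ≤ 0: Poincaré gives c∫u² ≥ c(L/π)²∫(u')², so a(u,u) ≥ (1 + c(L/π)²)∫(u')², while ||u||_{H^1}² ≤ (1 + (L/π)²)∫(u')²; dividing yields the same α.) With (π/L)² = 4*π^2/9 and c = -3, the largest admissible constant is α = ((π/L)² + c)/((π/L)² + 1).
Simplifying, α = (-27 + 4*π^2)/(9 + 4*π^2).


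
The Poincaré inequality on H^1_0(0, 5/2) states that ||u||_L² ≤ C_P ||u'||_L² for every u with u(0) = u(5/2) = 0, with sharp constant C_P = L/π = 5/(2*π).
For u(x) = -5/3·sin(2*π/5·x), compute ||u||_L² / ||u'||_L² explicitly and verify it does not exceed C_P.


||u||_L² / ||u'||_L² = 5/(2*π) = C_P.

u(x) = -5/3·sin(2*π/5·x), so u'(x) = -2*π*cos(2*π*x/5)/3.
Writing u(x) = A·sin(kπx/L) with A = -5/3 and k = 1, use ∫_0^L sin²(kπx/L) dx = L/2 and ∫_0^L cos²(kπx/L) dx = L/2.
u² = 25/9·sin²(2*π/5·x) and (u')² = 4*π^2/9·cos²(2*π/5·x), and each of sin², cos² integrates to L/2 = 5/4 over (0, 5/2).
∫_0^5/2 u² dx = 125/36, so ||u||_L² = 5*sqrt(5)/6.
∫_0^5/2 (u')² dx = 5*π^2/9, so ||u'||_L² = sqrt(5)*π/3.
Ratio ||u||_L² / ||u'||_L² = 5/(2*π).
Sharp Poincaré constant on H^1_0(0, 5/2) is C_P = L/π = 5/(2*π), achieved by sin(2*π/5·x).
This is the k = 1 eigenfunction (up to amplitude), so the ratio equals the sharp Poincaré constant exactly.


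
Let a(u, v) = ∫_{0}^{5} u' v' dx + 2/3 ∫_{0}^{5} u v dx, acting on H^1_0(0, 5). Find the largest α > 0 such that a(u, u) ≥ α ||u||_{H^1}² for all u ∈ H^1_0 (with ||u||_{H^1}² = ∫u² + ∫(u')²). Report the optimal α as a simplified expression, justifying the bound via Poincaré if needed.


α = (π^2 + 50/3)/(π^2 + 25)

Coercivity of a(·,·) on H^1_0(0, 5) means a(u, u) ≥ α ||u||_{H^1}² for every u ∈ H^1_0.
The interval has length L = 5, and Poincaré/coercivity depend only on L. Here a(u, u) = ∫(u')² + (2/3)·∫u².
Here 0 < c = 2/3 < 1. The condition a(u,u) ≥ α||u||_{H^1}² reads (1−α)∫(u')² ≥ (α−c)∫u². Any admissible α is ≤ 1 (rapidly oscillating u have ∫u²/∫(u')² → 0), and α = 1 would force 0 ≥ (1−c)∫u², impossible since c < 1; so 1−α > 0. By the sharp Poincaré inequality on H^1_0 of an interval of length L, ∫(u')² ≥ (π/L)²∫u² with equality for the first sine mode sin(π(x−x₀)/L) (x₀ the left endpoint), so the inequality holds for all u iff (1−α)(π/L)² ≥ α − c, i.e. α ≤ ((π/L)² + c)/((π/L)² + 1) = (1 + c(L/π)²)/(1 + (L/π)²). With (π/L)² = π^2/25 and c = 2/3, the largest admissible constant is α = ((π/L)² + c)/((π/L)² + 1).
Simplifying, α = (π^2 + 50/3)/(π^2 + 25).


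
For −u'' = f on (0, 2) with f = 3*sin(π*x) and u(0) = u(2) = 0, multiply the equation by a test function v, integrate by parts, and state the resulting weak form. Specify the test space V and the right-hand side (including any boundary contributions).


V = H^1_0(0, 2) (so v(0) = v(2) = 0); weak form: ∫_0^2 u'v' dx = ∫_0^2 (3*sin(π*x)) v dx for all v ∈ V.

Multiply both sides by a test function v and integrate from 0 to 2:
  ∫_0^2 −u''(x) v(x) dx = ∫_0^2 f(x) v(x) dx.
Integrate the LHS by parts once:
  ∫_0^2 −u'' v dx = −[u'(x) v(x)]_0^2 + ∫_0^2 u'(x) v'(x) dx.
Thus ∫_0^2 u'(x) v'(x) dx = ∫_0^2 f(x) v(x) dx + [u'(x) v(x)]_0^2.
Choose V so that boundary terms are either known or forced to vanish.
u is Dirichlet: u(0) = u(2) = 0. Let V = H^1_0(0, 2); then v(0) = v(2) = 0, and [u' v]_0^2 = 0.
Weak formulation: find u (satisfying any essential BC) such that ∫_0^2 u'(x) v'(x) dx = ∫_0^2 f v dx for all v ∈ V.
Substituting f(x) = 3*sin(π*x), the right-hand side is ∫_0^2 (3*sin(π*x)) v dx.


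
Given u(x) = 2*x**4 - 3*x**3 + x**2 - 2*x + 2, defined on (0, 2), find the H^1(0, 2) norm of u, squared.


||u||_{H^1}^2 = 8992/45

The H^1 norm (squared) on an interval (0, L) is
  ||u||_{H^1}^2 = ∫_0^L u(x)^2 dx + ∫_0^L u'(x)^2 dx.
Compute u'(x) = 8*x**3 - 9*x**2 + 2*x - 2.
Then u(x)^2 = 4*x**8 - 12*x**7 + 13*x**6 - 14*x**5 + 21*x**4 - 16*x**3 + 8*x**2 - 8*x + 4 and u'(x)^2 = 64*x**6 - 144*x**5 + 113*x**4 - 68*x**3 + 40*x**2 - 8*x + 4.
Integrate each monomial from 0 to 2 using ∫_0^2 c·x^n dx = c·2^(n+1)/(n+1):
  ∫_0^2 u(x)^2 dx = ∫_0^2 (4*x^8 - 12*x^7 + 13*x^6 - 14*x^5 + 21*x^4 - 16*x^3 + 8*x^2 - 8*x + 4) dx. Term by term:
    ∫_0^2 4*x^8 dx = 2048/9;  ∫_0^2 -12*x^7 dx = -384;  ∫_0^2 13*x^6 dx = 1664/7;
    ∫_0^2 -14*x^5 dx = -448/3;  ∫_0^2 21*x^4 dx = 672/5;  ∫_0^2 -16*x^3 dx = -64;
    ∫_0^2 8*x^2 dx = 64/3;  ∫_0^2 -8*x dx = -16;  ∫_0^2 4 dx = 8.
  Sum: 2048/9 − 384 + 1664/7 − 448/3 + 672/5 − 64 + 64/3 − 16 + 8 = 4936/315.
  ∫_0^2 u'(x)^2 dx = ∫_0^2 (64*x^6 - 144*x^5 + 113*x^4 - 68*x^3 + 40*x^2 - 8*x + 4) dx. Term by term:
    ∫_0^2 64*x^6 dx = 8192/7;  ∫_0^2 -144*x^5 dx = -1536;  ∫_0^2 113*x^4 dx = 3616/5;
    ∫_0^2 -68*x^3 dx = -272;  ∫_0^2 40*x^2 dx = 320/3;  ∫_0^2 -8*x dx = -16;
    ∫_0^2 4 dx = 8.
  Sum: 8192/7 − 1536 + 3616/5 − 272 + 320/3 − 16 + 8 = 19336/105.
Adding: ||u||_{H^1}^2 = 4936/315 + 19336/105 = 8992/45.


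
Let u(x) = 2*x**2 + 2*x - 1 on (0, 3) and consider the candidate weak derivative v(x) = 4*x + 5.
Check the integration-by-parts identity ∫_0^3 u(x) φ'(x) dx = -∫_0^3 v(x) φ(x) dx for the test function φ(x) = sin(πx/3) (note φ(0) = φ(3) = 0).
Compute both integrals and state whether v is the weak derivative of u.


LHS = -48/π, RHS = -66/π. No, v is not the weak derivative of u.

u(x) = 2*x**2 + 2*x - 1, classical derivative u'(x) = 4*x + 2.
φ(x) = sin(πx/3), so φ'(x) = π*cos(π*x/3)/3.
Note φ(0) = φ(3) = 0, so the boundary term u·φ vanishes.
LHS = ∫_0^3 u(x) φ'(x) dx = ∫_0^3 (2*π*x^2*cos(π*x/3)/3 + 2*π*x*cos(π*x/3)/3 - π*cos(π*x/3)/3) dx. Term by term:
  ∫_0^3 -π*cos(π*x/3)/3 dx = 0;  ∫_0^3 2*π*x*cos(π*x/3)/3 dx = -12/π;  ∫_0^3 2*π*x^2*cos(π*x/3)/3 dx = -36/π.
Sum: 0 − 12/π − 36/π = -48/π.
So LHS = -48/π.
∫_0^3 v(x) φ(x) dx = ∫_0^3 (4*x*sin(π*x/3) + 5*sin(π*x/3)) dx. Term by term:
  ∫_0^3 5*sin(π*x/3) dx = 30/π;  ∫_0^3 4*x*sin(π*x/3) dx = 36/π.
Sum: 30/π + 36/π = 66/π.
So RHS = -∫_0^3 v(x) φ(x) dx = -66/π.
LHS − RHS = 18/π ≠ 0, so the identity fails.
(For a valid weak derivative the identity must hold for EVERY test function, in particular this one. The failure shows v is NOT the weak derivative of u.)
Correct weak derivative would be u'(x) = 4*x + 2.


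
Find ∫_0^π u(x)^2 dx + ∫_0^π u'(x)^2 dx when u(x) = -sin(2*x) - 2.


||u||_{H^1(0,π)}^2 = 13*π/2

u'(x) = -2*cos(2*x).
Expand u² and (u')² and integrate term by term on (0, π), using: for integers n ≥ 1, ∫_0^π sin²(nx) dx = ∫_0^π cos²(nx) dx = π/2; for n ≠ n', ∫_0^π sin(nx)sin(n'x) dx = ∫_0^π cos(nx)cos(n'x) dx = 0; and by product-to-sum, ∫_0^π sin(nx)cos(n'x) dx = ½∫_0^π [sin((n+n')x) + sin((n−n')x)] dx, which is 0 when n+n' is even and 2n/(n²−n'²) when n+n' is odd (it need not vanish on (0, π)). For the constant mode: ∫_0^π 1 dx = π, ∫_0^π cos(nx) dx = 0, ∫_0^π sin(nx) dx = (1−(−1)^n)/n.
  u² squared terms: (-2)²·∫1 dx = 4·π = 4*π;  (-1)²·∫sin(2x)² dx = 1·π/2 = π/2.
  u² cross terms: 2·(-2)·(-1)·∫1·sin(2x) dx = 4·(0) = 0.
  So ∫_0^π u² dx = 4*π + π/2 + 0 = 9*π/2.
  (u')² squared terms: (-2)²·∫cos(2x)² dx = 4·π/2 = 2*π.
  So ∫_0^π (u')² dx = 2*π.
||u||_{H^1}^2 = (9*π/2) + (2*π) = 13*π/2.


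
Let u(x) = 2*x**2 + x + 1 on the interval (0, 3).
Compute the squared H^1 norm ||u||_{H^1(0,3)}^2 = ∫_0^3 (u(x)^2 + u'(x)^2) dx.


||u||_{H^1}^2 = 2577/5

The H^1 norm (squared) on an interval (0, L) is
  ||u||_{H^1}^2 = ∫_0^L u(x)^2 dx + ∫_0^L u'(x)^2 dx.
Compute u'(x) = 4*x + 1.
Then u(x)^2 = 4*x**4 + 4*x**3 + 5*x**2 + 2*x + 1 and u'(x)^2 = 16*x**2 + 8*x + 1.
Integrate each monomial from 0 to 3 using ∫_0^3 c·x^n dx = c·3^(n+1)/(n+1):
  ∫_0^3 u(x)^2 dx = ∫_0^3 (4*x^4 + 4*x^3 + 5*x^2 + 2*x + 1) dx. Term by term:
    ∫_0^3 4*x^4 dx = 972/5;  ∫_0^3 4*x^3 dx = 81;  ∫_0^3 5*x^2 dx = 45;
    ∫_0^3 2*x dx = 9;  ∫_0^3 1 dx = 3.
  Sum: 972/5 + 81 + 45 + 9 + 3 = 1662/5.
  ∫_0^3 u'(x)^2 dx = ∫_0^3 (16*x^2 + 8*x + 1) dx. Term by term:
    ∫_0^3 16*x^2 dx = 144;  ∫_0^3 8*x dx = 36;  ∫_0^3 1 dx = 3.
  Sum: 144 + 36 + 3 = 183.
Adding: ||u||_{H^1}^2 = 1662/5 + 183 = 2577/5.


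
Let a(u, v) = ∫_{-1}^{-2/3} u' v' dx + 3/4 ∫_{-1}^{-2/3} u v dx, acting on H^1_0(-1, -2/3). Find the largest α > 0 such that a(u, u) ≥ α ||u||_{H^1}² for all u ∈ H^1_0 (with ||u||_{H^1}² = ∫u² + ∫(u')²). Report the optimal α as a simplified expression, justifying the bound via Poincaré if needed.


α = 3*(1 + 12*π^2)/(4*(1 + 9*π^2))

Coercivity of a(·,·) on H^1_0(-1, -2/3) means a(u, u) ≥ α ||u||_{H^1}² for every u ∈ H^1_0.
The interval has length L = 1/3, and Poincaré/coercivity depend only on L. Here a(u, u) = ∫(u')² + (3/4)·∫u².
Here 0 < c = 3/4 < 1. The condition a(u,u) ≥ α||u||_{H^1}² reads (1−α)∫(u')² ≥ (α−c)∫u². Any admissible α is ≤ 1 (rapidly oscillating u have ∫u²/∫(u')² → 0), and α = 1 would force 0 ≥ (1−c)∫u², impossible since c < 1; so 1−α > 0. By the sharp Poincaré inequality on H^1_0 of an interval of length L, ∫(u')² ≥ (π/L)²∫u² with equality for the first sine mode sin(π(x−x₀)/L) (x₀ the left endpoint), so the inequality holds for all u iff (1−α)(π/L)² ≥ α − c, i.e. α ≤ ((π/L)² + c)/((π/L)² + 1) = (1 + c(L/π)²)/(1 + (L/π)²). With (π/L)² = 9*π^2 and c = 3/4, the largest admissible constant is α = ((π/L)² + c)/((π/L)² + 1).
Simplifying, α = 3*(1 + 12*π^2)/(4*(1 + 9*π^2)).


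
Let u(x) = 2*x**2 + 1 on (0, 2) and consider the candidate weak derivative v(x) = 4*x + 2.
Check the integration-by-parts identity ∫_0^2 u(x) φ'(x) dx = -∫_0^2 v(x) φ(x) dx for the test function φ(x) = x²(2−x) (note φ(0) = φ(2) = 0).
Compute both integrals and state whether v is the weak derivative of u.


LHS = -32/5, RHS = -136/15. No, v is not the weak derivative of u.

u(x) = 2*x**2 + 1, classical derivative u'(x) = 4*x.
φ(x) = x²(2−x), so φ'(x) = x*(4 - 3*x).
Note φ(0) = φ(2) = 0, so the boundary term u·φ vanishes.
LHS = ∫_0^2 u(x) φ'(x) dx = ∫_0^2 (-6*x^4 + 8*x^3 - 3*x^2 + 4*x) dx. Term by term:
  ∫_0^2 -6*x^4 dx = -192/5;  ∫_0^2 8*x^3 dx = 32;  ∫_0^2 -3*x^2 dx = -8;
  ∫_0^2 4*x dx = 8.
Sum: -192/5 + 32 − 8 + 8 = -32/5.
So LHS = -32/5.
∫_0^2 v(x) φ(x) dx = ∫_0^2 (-4*x^4 + 6*x^3 + 4*x^2) dx. Term by term:
  ∫_0^2 -4*x^4 dx = -128/5;  ∫_0^2 6*x^3 dx = 24;  ∫_0^2 4*x^2 dx = 32/3.
Sum: -128/5 + 24 + 32/3 = 136/15.
So RHS = -∫_0^2 v(x) φ(x) dx = -136/15.
LHS − RHS = 8/3 ≠ 0, so the identity fails.
(For a valid weak derivative the identity must hold for EVERY test function, in particular this one. The failure shows v is NOT the weak derivative of u.)
Correct weak derivative would be u'(x) = 4*x.


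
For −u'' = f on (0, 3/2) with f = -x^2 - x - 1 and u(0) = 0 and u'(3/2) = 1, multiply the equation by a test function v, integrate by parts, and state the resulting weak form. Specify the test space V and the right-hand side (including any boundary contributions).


V = {v ∈ H^1(0, 3/2) : v(0) = 0} (test functions vanish at x = 0 where u is specified); weak form: ∫_0^3/2 u'v' dx = ∫_0^3/2 (-x^2 - x - 1) v dx + v(3/2) for all v ∈ V.

Multiply both sides by a test function v and integrate from 0 to 3/2:
  ∫_0^3/2 −u''(x) v(x) dx = ∫_0^3/2 f(x) v(x) dx.
Integrate the LHS by parts once:
  ∫_0^3/2 −u'' v dx = −[u'(x) v(x)]_0^3/2 + ∫_0^3/2 u'(x) v'(x) dx.
Thus ∫_0^3/2 u'(x) v'(x) dx = ∫_0^3/2 f(x) v(x) dx + [u'(x) v(x)]_0^3/2.
Choose V so that boundary terms are either known or forced to vanish.
Mixed BC: u(0) = 0 (Dirichlet) and u'(3/2) = 1 (Neumann). Define V = {v ∈ H^1(0, 3/2) : v(0) = 0}. Then [u' v]_0^3/2 = u'(3/2)·v(3/2) − u'(0)·0 = v(3/2).
Weak formulation: find u (satisfying any essential BC) such that ∫_0^3/2 u'(x) v'(x) dx = ∫_0^3/2 f v dx + v(3/2) for all v ∈ V (Dirichlet at 0 absorbed into V; Neumann datum at x = 3/2 contributes the boundary term).
Substituting f(x) = -x^2 - x - 1, the right-hand side is ∫_0^3/2 (-x^2 - x - 1) v dx + v(3/2).
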